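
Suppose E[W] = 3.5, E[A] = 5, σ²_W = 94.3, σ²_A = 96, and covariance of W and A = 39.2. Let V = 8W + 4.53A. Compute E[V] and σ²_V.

E[V] = 50.65, σ²_V = 10846.4224

E[V] = 8·E[W] + 4.53·E[A] = 8·3.5 + 4.53·5 = 50.65.
σ²_V = a²·σ²_W + b²·σ²_A + 2ab·covariance of W and A with a = 8, b = 4.53.
= 8²·94.3 + 4.53²·96 + 2·8·4.53·39.2
= 6035.2 + 1970.0064 + 2841.216 = 10846.4224.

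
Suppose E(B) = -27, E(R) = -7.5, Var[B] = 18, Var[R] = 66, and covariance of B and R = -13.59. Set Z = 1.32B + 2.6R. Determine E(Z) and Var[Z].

E(Z) = -55.14, Var[Z] = 384.24144

E(Z) = 1.32·E(B) + 2.6·E(R) = 1.32·(-27) + 2.6·(-7.5) = -55.14.
Var[Z] = a²·Var[B] + b²·Var[R] + 2ab·covariance of B and R with a = 1.32, b = 2.6.
= 1.32²·18 + 2.6²·66 + 2·1.32·2.6·(-13.59)
= 31.3632 + 446.16 + (-93.28176) = 384.24144.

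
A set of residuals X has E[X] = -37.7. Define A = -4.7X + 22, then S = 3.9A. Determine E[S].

E[S] = 776.841

E[A] = (-4.7)·(-37.7) + 22 = 199.19.
E[S] = 3.9·199.19 = 776.841.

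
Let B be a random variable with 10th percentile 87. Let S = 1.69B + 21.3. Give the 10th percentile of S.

Since a = 1.69 > 0 the transformation is increasing, so the 10th percentile of S = a·(P_{10} of B) + b = 1.69·87 + 21.3 = 168.33.

10th percentile of S = 168.33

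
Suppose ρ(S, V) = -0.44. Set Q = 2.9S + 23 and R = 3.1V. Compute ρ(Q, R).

ρ(Q, R) = -0.44

Linear rescalings preserve correlation up to sign; here the slopes 2.9 and 3.1 have the same sign, so ρ(Q, R) = ρ(S, V) = -0.44.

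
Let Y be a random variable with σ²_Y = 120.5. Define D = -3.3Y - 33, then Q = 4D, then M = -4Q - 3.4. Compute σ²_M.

σ²_D = (-3.3)²·120.5 = 1312.245.
σ²_Q = 4²·1312.245 = 20995.92.
σ²_M = (-4)²·20995.92 = 335934.72.

σ²_M = 335934.72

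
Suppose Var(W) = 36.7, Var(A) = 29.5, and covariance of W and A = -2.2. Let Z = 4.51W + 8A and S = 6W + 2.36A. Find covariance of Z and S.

By bilinearity, covariance of Z and S = ac·Var(W) + bd·Var(A) + (ad+bc)·covariance of W and A, with a=4.51, b=8, c=6, d=2.36.
ac·Var(W) = 4.51·6·36.7 = 993.102
bd·Var(A) = 8·2.36·29.5 = 556.96
(ad+bc)·covariance of W and A = (58.6436)·(-2.2) = -129.01592
covariance of Z and S = 993.102 + 556.96 + (-129.01592) = 1421.04608.

covariance of Z and S = 1421.04608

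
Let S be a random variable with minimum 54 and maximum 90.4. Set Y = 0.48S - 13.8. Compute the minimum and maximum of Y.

a = 0.48 > 0, so min(Y) = a·min(S)+b = 0.48·54 + (-13.8) = 12.12 and max(Y) = 0.48·90.4 + (-13.8) = 29.592.

min(Y) = 12.12, max(Y) = 29.592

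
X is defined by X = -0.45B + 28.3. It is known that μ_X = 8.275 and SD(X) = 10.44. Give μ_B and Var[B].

μ_B = 44.5, Var[B] = 538.24

From X = -0.45B + 28.3: μ_X = a·μ_B + b, so μ_B = (μ_X − b)/a = (8.275 − 28.3)/(-0.45) = 44.5.
Var[X] = 10.44² = 108.9936.
Var[X] = a²·Var[B], so Var[B] = 108.9936/(-0.45)² = 538.24.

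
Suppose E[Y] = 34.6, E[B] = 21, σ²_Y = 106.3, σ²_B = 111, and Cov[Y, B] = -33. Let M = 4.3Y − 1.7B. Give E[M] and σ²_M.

E[M] = 113.08, σ²_M = 2768.737

E[M] = 4.3·E[Y] + (-1.7)·E[B] = 4.3·34.6 + (-1.7)·21 = 113.08.
σ²_M = a²·σ²_Y + b²·σ²_B + 2ab·Cov[Y, B] with a = 4.3, b = -1.7.
= 4.3²·106.3 + (-1.7)²·111 + 2·4.3·(-1.7)·(-33)
= 1965.487 + 320.79 + 482.46 = 2768.737.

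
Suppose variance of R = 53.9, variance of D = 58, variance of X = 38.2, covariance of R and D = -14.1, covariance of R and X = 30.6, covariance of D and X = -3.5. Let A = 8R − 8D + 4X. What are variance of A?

variance of A = 11760

variance of A = a²·variance of R + b²·variance of D + c²·variance of X + 2ab·covariance of R and D + 2ac·covariance of R and X + 2bc·covariance of D and X, with a = 8, b = -8, c = 4.
= 3449.6 + 3712 + 611.2 + 1804.8 + 1958.4 + 224
= 11760.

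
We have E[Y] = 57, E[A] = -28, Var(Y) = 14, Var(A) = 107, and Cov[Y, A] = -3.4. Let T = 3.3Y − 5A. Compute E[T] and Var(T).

E[T] = 328.1, Var(T) = 2939.66

E[T] = 3.3·E[Y] + (-5)·E[A] = 3.3·57 + (-5)·(-28) = 328.1.
Var(T) = a²·Var(Y) + b²·Var(A) + 2ab·Cov[Y, A] with a = 3.3, b = -5.
= 3.3²·14 + (-5)²·107 + 2·3.3·(-5)·(-3.4)
= 152.46 + 2675 + 112.2 = 2939.66.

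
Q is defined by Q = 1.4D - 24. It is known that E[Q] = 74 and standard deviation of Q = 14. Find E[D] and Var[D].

E[D] = 70, Var[D] = 100

From Q = 1.4D - 24: E[Q] = a·E[D] + b, so E[D] = (E[Q] − b)/a = (74 − (-24))/1.4 = 70.
Var[Q] = 14² = 196.
Var[Q] = a²·Var[D], so Var[D] = 196/1.4² = 100.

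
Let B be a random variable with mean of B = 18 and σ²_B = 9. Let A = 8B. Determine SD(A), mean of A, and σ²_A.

A = 8B is linear with a = 8, b = 0.
SD(B) = √9 = 3.
SD(A) = |a|·SD(B) = |8|·3 = 24.
mean of A = a·mean of B + b = 8·18 = 144.
σ²_A = a²·σ²_B = 8²·9 = 576.

SD(A) = 24, mean of A = 144, σ²_A = 576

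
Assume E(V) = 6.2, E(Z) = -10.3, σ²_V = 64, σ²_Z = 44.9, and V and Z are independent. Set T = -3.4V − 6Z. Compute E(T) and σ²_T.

E(T) = 40.72, σ²_T = 2356.24

E(T) = (-3.4)·E(V) + (-6)·E(Z) = (-3.4)·6.2 + (-6)·(-10.3) = 40.72.
σ²_T = a²·σ²_V + b²·σ²_Z + 2ab·Cov[V, Z] with a = -3.4, b = -6.
Independence gives Cov[V, Z] = 0.
= (-3.4)²·64 + (-6)²·44.9 + 2·(-3.4)·(-6)·0
= 739.84 + 1616.4 + 0 = 2356.24.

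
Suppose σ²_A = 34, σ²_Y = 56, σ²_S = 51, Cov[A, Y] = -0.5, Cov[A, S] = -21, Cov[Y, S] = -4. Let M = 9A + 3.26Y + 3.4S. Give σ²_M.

σ²_M = a²·σ²_A + b²·σ²_Y + c²·σ²_S + 2ab·Cov[A, Y] + 2ac·Cov[A, S] + 2bc·Cov[Y, S], with a = 9, b = 3.26, c = 3.4.
= 2754 + 595.1456 + 589.56 + (-29.34) + (-1285.2) + (-88.672)
= 2535.4936.

σ²_M = 2535.4936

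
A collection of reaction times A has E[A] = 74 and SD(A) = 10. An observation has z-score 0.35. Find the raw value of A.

A = E[A] + z·SD(A) = 74 + 0.35·10 = 77.5.

A = 77.5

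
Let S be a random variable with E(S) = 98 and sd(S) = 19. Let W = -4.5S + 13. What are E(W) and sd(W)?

E(W) = -428, sd(W) = 85.5

W = -4.5S + 13 is linear with a = -4.5, b = 13.
E(W) = a·E(S) + b = (-4.5)·98 + 13 = -428.
sd(W) = |a|·sd(S) = |-4.5|·19 = 85.5.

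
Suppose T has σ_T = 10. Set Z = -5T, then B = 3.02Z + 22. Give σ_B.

σ_Z = |-5|·10 = 50.
σ_B = |3.02|·50 = 151.

σ_B = 151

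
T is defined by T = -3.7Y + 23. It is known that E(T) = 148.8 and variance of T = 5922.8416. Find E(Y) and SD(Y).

E(Y) = -34, SD(Y) = 20.8

From T = -3.7Y + 23: E(T) = a·E(Y) + b, so E(Y) = (E(T) − b)/a = (148.8 − 23)/(-3.7) = -34.
SD(T) = √5922.8416 = 76.96.
SD(T) = |a|·SD(Y), so SD(Y) = 76.96/|-3.7| = 20.8.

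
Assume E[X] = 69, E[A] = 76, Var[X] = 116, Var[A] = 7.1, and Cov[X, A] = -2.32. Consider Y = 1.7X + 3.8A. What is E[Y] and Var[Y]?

E[Y] = 1.7·E[X] + 3.8·E[A] = 1.7·69 + 3.8·76 = 406.1.
Var[Y] = a²·Var[X] + b²·Var[A] + 2ab·Cov[X, A] with a = 1.7, b = 3.8.
= 1.7²·116 + 3.8²·7.1 + 2·1.7·3.8·(-2.32)
= 335.24 + 102.524 + (-29.9744) = 407.7896.

E[Y] = 406.1, Var[Y] = 407.7896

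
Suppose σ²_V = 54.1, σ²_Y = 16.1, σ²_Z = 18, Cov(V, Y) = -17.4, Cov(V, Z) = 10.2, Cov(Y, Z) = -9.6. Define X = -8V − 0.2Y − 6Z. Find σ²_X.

σ²_X = a²·σ²_V + b²·σ²_Y + c²·σ²_Z + 2ab·Cov(V, Y) + 2ac·Cov(V, Z) + 2bc·Cov(Y, Z), with a = -8, b = -0.2, c = -6.
= 3462.4 + 0.644 + 648 + (-55.68) + 979.2 + (-23.04)
= 5011.524.

σ²_X = 5011.524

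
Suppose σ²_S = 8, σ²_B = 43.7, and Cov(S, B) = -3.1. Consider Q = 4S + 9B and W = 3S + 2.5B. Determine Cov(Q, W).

Cov(Q, W) = 964.55

By bilinearity, Cov(Q, W) = ac·σ²_S + bd·σ²_B + (ad+bc)·Cov(S, B), with a=4, b=9, c=3, d=2.5.
ac·σ²_S = 4·3·8 = 96
bd·σ²_B = 9·2.5·43.7 = 983.25
(ad+bc)·Cov(S, B) = (37)·(-3.1) = -114.7
Cov(Q, W) = 96 + 983.25 + (-114.7) = 964.55.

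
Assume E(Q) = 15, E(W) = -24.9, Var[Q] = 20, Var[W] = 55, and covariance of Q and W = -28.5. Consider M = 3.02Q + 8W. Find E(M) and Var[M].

E(M) = -153.9, Var[M] = 2325.288

E(M) = 3.02·E(Q) + 8·E(W) = 3.02·15 + 8·(-24.9) = -153.9.
Var[M] = a²·Var[Q] + b²·Var[W] + 2ab·covariance of Q and W with a = 3.02, b = 8.
= 3.02²·20 + 8²·55 + 2·3.02·8·(-28.5)
= 182.408 + 3520 + (-1377.12) = 2325.288.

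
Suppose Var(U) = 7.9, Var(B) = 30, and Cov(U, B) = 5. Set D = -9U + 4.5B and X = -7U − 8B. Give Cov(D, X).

Cov(D, X) = -379.8

By bilinearity, Cov(D, X) = ac·Var(U) + bd·Var(B) + (ad+bc)·Cov(U, B), with a=-9, b=4.5, c=-7, d=-8.
ac·Var(U) = (-9)·(-7)·7.9 = 497.7
bd·Var(B) = 4.5·(-8)·30 = -1080
(ad+bc)·Cov(U, B) = (40.5)·5 = 202.5
Cov(D, X) = 497.7 + (-1080) + 202.5 = -379.8.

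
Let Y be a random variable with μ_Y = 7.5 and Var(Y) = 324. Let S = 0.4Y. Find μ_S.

S = 0.4Y is linear with a = 0.4, b = 0.
μ_S = a·μ_Y + b = 0.4·7.5 = 3.

μ_S = 3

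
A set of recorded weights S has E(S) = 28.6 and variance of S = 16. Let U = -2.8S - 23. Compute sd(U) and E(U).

U = -2.8S - 23 is linear with a = -2.8, b = -23.
sd(S) = √16 = 4.
sd(U) = |a|·sd(S) = |-2.8|·4 = 11.2.
E(U) = a·E(S) + b = (-2.8)·28.6 + (-23) = -103.08.

sd(U) = 11.2, E(U) = -103.08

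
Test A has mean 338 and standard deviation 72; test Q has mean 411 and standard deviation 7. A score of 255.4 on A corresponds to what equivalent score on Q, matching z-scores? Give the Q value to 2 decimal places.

Q = 402.97

z = (255.4 − 338)/72 ≈ -1.1472.
Q = 411 + z·7 = 411 + (255.4 − 338)·7/72 ≈ 402.97.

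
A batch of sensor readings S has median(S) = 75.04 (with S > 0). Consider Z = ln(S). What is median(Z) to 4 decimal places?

median(Z) = 4.318

ln(S) is monotone on this domain, so median(Z) = ln(75.04) ≈ 4.318.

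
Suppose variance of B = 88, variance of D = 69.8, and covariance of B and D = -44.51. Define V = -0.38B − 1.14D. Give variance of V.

variance of V = a²·variance of B + b²·variance of D + 2ab·covariance of B and D with a = -0.38, b = -1.14.
= (-0.38)²·88 + (-1.14)²·69.8 + 2·(-0.38)·(-1.14)·(-44.51)
= 12.7072 + 90.71208 + (-38.563464) = 64.855816.

variance of V = 64.855816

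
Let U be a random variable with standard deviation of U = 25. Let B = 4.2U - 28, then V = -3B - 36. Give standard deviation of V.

standard deviation of V = 315

standard deviation of B = |4.2|·25 = 105.
standard deviation of V = |-3|·105 = 315.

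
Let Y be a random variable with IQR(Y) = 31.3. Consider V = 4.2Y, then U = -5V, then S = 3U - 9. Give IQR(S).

IQR(S) = 1971.9

IQR(V) = |4.2|·31.3 = 131.46.
IQR(U) = |-5|·131.46 = 657.3.
IQR(S) = |3|·657.3 = 1971.9.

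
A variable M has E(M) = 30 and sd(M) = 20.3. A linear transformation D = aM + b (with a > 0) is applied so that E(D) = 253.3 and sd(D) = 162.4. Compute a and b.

sd(D) = a·sd(M) (a > 0), so a = 162.4/20.3 = 8.
E(D) = a·E(M) + b, so b = 253.3 − 8·30 = 13.3.

a = 8, b = 13.3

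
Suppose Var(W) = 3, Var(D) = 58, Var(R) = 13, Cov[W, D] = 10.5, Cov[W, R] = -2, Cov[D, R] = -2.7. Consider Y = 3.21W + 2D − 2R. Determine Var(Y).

Var(Y) = 497.0123

Var(Y) = a²·Var(W) + b²·Var(D) + c²·Var(R) + 2ab·Cov[W, D] + 2ac·Cov[W, R] + 2bc·Cov[D, R], with a = 3.21, b = 2, c = -2.
= 30.9123 + 232 + 52 + 134.82 + 25.68 + 21.6
= 497.0123.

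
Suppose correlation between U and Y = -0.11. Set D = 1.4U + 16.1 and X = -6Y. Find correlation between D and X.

correlation between D and X = 0.11

Linear rescalings preserve |correlation|; the slopes 1.4 and -6 have opposite signs, so the correlation flips sign: correlation between D and X = −correlation between U and Y = 0.11.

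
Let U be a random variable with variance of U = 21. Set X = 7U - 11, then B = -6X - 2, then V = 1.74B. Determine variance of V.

variance of V = 112154.4144

variance of X = 7²·21 = 1029.
variance of B = (-6)²·1029 = 37044.
variance of V = 1.74²·37044 = 112154.4144.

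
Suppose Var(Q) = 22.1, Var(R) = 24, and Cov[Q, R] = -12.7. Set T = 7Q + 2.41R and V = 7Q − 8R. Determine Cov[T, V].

Cov[T, V] = 1117.131

By bilinearity, Cov[T, V] = ac·Var(Q) + bd·Var(R) + (ad+bc)·Cov[Q, R], with a=7, b=2.41, c=7, d=-8.
ac·Var(Q) = 7·7·22.1 = 1082.9
bd·Var(R) = 2.41·(-8)·24 = -462.72
(ad+bc)·Cov[Q, R] = (-39.13)·(-12.7) = 496.951
Cov[T, V] = 1082.9 + (-462.72) + 496.951 = 1117.131.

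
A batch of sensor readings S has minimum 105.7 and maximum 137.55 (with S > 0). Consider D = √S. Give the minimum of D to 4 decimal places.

√S is increasing on this domain, so min(D) comes from min(S) = 105.7: min(D) = √(105.7) ≈ 10.2811.

min(D) = 10.2811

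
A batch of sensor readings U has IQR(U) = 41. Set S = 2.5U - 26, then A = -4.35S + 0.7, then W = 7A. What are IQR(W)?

IQR(W) = 3121.125

IQR(S) = |2.5|·41 = 102.5.
IQR(A) = |-4.35|·102.5 = 445.875.
IQR(W) = |7|·445.875 = 3121.125.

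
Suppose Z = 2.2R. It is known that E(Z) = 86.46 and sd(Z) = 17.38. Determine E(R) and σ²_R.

E(R) = 39.3, σ²_R = 62.41

From Z = 2.2R: E(Z) = a·E(R) + b, so E(R) = (E(Z) − b)/a = (86.46 − 0)/2.2 = 39.3.
σ²_Z = 17.38² = 302.0644.
σ²_Z = a²·σ²_R, so σ²_R = 302.0644/2.2² = 62.41.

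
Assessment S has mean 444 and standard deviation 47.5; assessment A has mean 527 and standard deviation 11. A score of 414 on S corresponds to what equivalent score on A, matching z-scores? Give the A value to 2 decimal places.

A = 520.05

z = (414 − 444)/47.5 ≈ -0.6316.
A = 527 + z·11 = 527 + (414 − 444)·11/47.5 ≈ 520.05.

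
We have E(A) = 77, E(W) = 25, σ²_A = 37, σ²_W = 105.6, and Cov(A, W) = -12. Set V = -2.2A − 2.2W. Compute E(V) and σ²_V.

E(V) = -224.4, σ²_V = 574.024

E(V) = (-2.2)·E(A) + (-2.2)·E(W) = (-2.2)·77 + (-2.2)·25 = -224.4.
σ²_V = a²·σ²_A + b²·σ²_W + 2ab·Cov(A, W) with a = -2.2, b = -2.2.
= (-2.2)²·37 + (-2.2)²·105.6 + 2·(-2.2)·(-2.2)·(-12)
= 179.08 + 511.104 + (-116.16) = 574.024.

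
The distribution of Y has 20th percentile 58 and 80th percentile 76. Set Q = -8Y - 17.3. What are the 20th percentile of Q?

Since a = -8 < 0 the transformation is decreasing, reversing order: the 20th percentile of Q corresponds to the 80th percentile of Y.
So P_{20}(Q) = a·P_{80}(Y) + b = (-8)·76 + (-17.3) = -625.3.

20th percentile of Q = -625.3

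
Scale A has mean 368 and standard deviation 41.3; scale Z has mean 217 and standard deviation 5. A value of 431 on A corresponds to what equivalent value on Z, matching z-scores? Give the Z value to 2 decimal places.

z = (431 − 368)/41.3 ≈ 1.5254.
Z = 217 + z·5 = 217 + (431 − 368)·5/41.3 ≈ 224.63.

Z = 224.63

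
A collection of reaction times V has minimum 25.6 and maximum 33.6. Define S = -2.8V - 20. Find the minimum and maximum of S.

a = -2.8 < 0, so order reverses: min(S) = a·max(V)+b = (-2.8)·33.6 + (-20) = -114.08; max(S) = a·min(V)+b = (-2.8)·25.6 + (-20) = -91.68.

min(S) = -114.08, max(S) = -91.68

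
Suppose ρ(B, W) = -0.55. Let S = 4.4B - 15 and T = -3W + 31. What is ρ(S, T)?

Linear rescalings preserve |correlation|; the slopes 4.4 and -3 have opposite signs, so the correlation flips sign: ρ(S, T) = −ρ(B, W) = 0.55.

ρ(S, T) = 0.55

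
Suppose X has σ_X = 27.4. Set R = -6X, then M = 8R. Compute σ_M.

σ_M = 1315.2

σ_R = |-6|·27.4 = 164.4.
σ_M = |8|·164.4 = 1315.2.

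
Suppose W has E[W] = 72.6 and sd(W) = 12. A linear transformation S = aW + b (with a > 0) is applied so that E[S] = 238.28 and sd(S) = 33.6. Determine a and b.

a = 2.8, b = 35

sd(S) = a·sd(W) (a > 0), so a = 33.6/12 = 2.8.
E[S] = a·E[W] + b, so b = 238.28 − 2.8·72.6 = 35.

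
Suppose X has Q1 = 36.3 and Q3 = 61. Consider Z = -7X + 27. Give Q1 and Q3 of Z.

a = -7 < 0 reverses order: Q1(Z) comes from Q3(X), Q3(Z) from Q1(X).
Q1(Z) = (-7)·61 + 27 = -400; Q3(Z) = (-7)·36.3 + 27 = -227.1.

Q1(Z) = -400, Q3(Z) = -227.1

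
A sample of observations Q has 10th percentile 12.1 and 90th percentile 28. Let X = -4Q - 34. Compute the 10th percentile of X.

10th percentile of X = -146

Since a = -4 < 0 the transformation is decreasing, reversing order: the 10th percentile of X corresponds to the 90th percentile of Q.
So P_{10}(X) = a·P_{90}(Q) + b = (-4)·28 + (-34) = -146.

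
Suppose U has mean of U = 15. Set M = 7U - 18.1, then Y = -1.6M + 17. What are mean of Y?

mean of Y = -122.04

mean of M = 7·15 + (-18.1) = 86.9.
mean of Y = (-1.6)·86.9 + 17 = -122.04.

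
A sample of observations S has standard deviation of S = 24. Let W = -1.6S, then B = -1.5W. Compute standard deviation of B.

standard deviation of B = 57.6

standard deviation of W = |-1.6|·24 = 38.4.
standard deviation of B = |-1.5|·38.4 = 57.6.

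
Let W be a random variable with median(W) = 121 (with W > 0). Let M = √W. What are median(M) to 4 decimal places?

√W is monotone on this domain, so median(M) = √(121) = 11.

median(M) = 11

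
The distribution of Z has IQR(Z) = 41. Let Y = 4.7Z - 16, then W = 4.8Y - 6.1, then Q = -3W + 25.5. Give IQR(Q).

IQR(Q) = 2774.88

IQR(Y) = |4.7|·41 = 192.7.
IQR(W) = |4.8|·192.7 = 924.96.
IQR(Q) = |-3|·924.96 = 2774.88.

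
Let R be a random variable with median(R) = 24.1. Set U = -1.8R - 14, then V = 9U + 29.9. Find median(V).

median(V) = -486.52

median(U) = (-1.8)·24.1 + (-14) = -57.38.
median(V) = 9·(-57.38) + 29.9 = -486.52.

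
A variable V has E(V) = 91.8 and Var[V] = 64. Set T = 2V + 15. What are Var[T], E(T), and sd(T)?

T = 2V + 15 is linear with a = 2, b = 15.
Var[T] = a²·Var[V] = 2²·64 = 256 (the additive constant 15 does not affect variance).
E(T) = a·E(V) + b = 2·91.8 + 15 = 198.6.
sd(V) = √64 = 8.
sd(T) = |a|·sd(V) = |2|·8 = 16.

Var[T] = 256, E(T) = 198.6, sd(T) = 16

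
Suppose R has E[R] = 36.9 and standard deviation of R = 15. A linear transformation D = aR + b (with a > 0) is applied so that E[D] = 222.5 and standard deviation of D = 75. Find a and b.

standard deviation of D = a·standard deviation of R (a > 0), so a = 75/15 = 5.
E[D] = a·E[R] + b, so b = 222.5 − 5·36.9 = 38.

a = 5, b = 38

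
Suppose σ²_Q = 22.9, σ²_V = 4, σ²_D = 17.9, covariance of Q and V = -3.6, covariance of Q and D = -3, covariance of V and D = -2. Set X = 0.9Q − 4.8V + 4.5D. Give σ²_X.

σ²_X = 566.388

σ²_X = a²·σ²_Q + b²·σ²_V + c²·σ²_D + 2ab·covariance of Q and V + 2ac·covariance of Q and D + 2bc·covariance of V and D, with a = 0.9, b = -4.8, c = 4.5.
= 18.549 + 92.16 + 362.475 + 31.104 + (-24.3) + 86.4
= 566.388.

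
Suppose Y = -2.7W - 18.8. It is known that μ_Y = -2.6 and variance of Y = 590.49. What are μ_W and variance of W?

μ_W = -6, variance of W = 81

From Y = -2.7W - 18.8: μ_Y = a·μ_W + b, so μ_W = (μ_Y − b)/a = (-2.6 − (-18.8))/(-2.7) = -6.
variance of Y = a²·variance of W, so variance of W = 590.49/(-2.7)² = 81.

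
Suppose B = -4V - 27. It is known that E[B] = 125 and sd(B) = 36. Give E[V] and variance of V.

From B = -4V - 27: E[B] = a·E[V] + b, so E[V] = (E[B] − b)/a = (125 − (-27))/(-4) = -38.
variance of B = 36² = 1296.
variance of B = a²·variance of V, so variance of V = 1296/(-4)² = 81.

E[V] = -38, variance of V = 81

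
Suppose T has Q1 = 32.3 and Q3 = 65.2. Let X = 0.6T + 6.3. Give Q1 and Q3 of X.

Q1(X) = 25.68, Q3(X) = 45.42

a = 0.6 > 0: Q1(X) = a·Q1(T)+b = 25.68, Q3(X) = a·Q3(T)+b = 45.42.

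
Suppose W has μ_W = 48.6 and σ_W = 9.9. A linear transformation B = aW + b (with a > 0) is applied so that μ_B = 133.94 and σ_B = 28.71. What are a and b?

a = 2.9, b = -7

σ_B = a·σ_W (a > 0), so a = 28.71/9.9 = 2.9.
μ_B = a·μ_W + b, so b = 133.94 − 2.9·48.6 = -7.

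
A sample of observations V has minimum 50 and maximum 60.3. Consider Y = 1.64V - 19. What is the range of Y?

Range of V = 60.3 − 50 = 10.3.
Range(Y) = |a|·Range(V) = |1.64|·10.3 = 16.892.

Range(Y) = 16.892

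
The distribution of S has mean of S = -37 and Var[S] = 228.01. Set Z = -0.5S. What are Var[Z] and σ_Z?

Z = -0.5S is linear with a = -0.5, b = 0.
Var[Z] = a²·Var[S] = (-0.5)²·228.01 = 57.0025.
σ_S = √228.01 = 15.1.
σ_Z = |a|·σ_S = |-0.5|·15.1 = 7.55.

Var[Z] = 57.0025, σ_Z = 7.55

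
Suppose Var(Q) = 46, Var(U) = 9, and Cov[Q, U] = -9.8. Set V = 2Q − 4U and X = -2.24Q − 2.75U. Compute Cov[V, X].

By bilinearity, Cov[V, X] = ac·Var(Q) + bd·Var(U) + (ad+bc)·Cov[Q, U], with a=2, b=-4, c=-2.24, d=-2.75.
ac·Var(Q) = 2·(-2.24)·46 = -206.08
bd·Var(U) = (-4)·(-2.75)·9 = 99
(ad+bc)·Cov[Q, U] = (3.46)·(-9.8) = -33.908
Cov[V, X] = -206.08 + 99 + (-33.908) = -140.988.

Cov[V, X] = -140.988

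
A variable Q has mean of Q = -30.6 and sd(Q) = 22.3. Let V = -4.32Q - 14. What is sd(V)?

sd(V) = 96.336

V = -4.32Q - 14 is linear with a = -4.32, b = -14.
sd(V) = |a|·sd(Q) = |-4.32|·22.3 = 96.336.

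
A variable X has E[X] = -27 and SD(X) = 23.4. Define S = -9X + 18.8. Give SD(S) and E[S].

S = -9X + 18.8 is linear with a = -9, b = 18.8.
SD(S) = |a|·SD(X) = |-9|·23.4 = 210.6.
E[S] = a·E[X] + b = (-9)·(-27) + 18.8 = 261.8.

SD(S) = 210.6, E[S] = 261.8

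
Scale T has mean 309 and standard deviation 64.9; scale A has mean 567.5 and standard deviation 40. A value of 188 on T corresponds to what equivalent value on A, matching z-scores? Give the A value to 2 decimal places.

A = 492.92

z = (188 − 309)/64.9 ≈ -1.8644.
A = 567.5 + z·40 = 567.5 + (188 − 309)·40/64.9 ≈ 492.92.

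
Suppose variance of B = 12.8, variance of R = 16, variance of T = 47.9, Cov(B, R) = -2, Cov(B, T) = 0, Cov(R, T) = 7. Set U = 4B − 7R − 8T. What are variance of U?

variance of U = a²·variance of B + b²·variance of R + c²·variance of T + 2ab·Cov(B, R) + 2ac·Cov(B, T) + 2bc·Cov(R, T), with a = 4, b = -7, c = -8.
= 204.8 + 784 + 3065.6 + 112 + 0 + 784
= 4950.4.

variance of U = 4950.4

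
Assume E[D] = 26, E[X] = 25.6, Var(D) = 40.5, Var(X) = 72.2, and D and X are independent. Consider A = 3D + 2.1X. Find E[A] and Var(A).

E[A] = 3·E[D] + 2.1·E[X] = 3·26 + 2.1·25.6 = 131.76.
Var(A) = a²·Var(D) + b²·Var(X) + 2ab·Cov(D, X) with a = 3, b = 2.1.
Independence gives Cov(D, X) = 0.
= 3²·40.5 + 2.1²·72.2 + 2·3·2.1·0
= 364.5 + 318.402 + 0 = 682.902.

E[A] = 131.76, Var(A) = 682.902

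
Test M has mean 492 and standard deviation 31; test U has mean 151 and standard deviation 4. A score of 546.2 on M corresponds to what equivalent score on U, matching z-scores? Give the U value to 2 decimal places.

U = 157.99

z = (546.2 − 492)/31 ≈ 1.7484.
U = 151 + z·4 = 151 + (546.2 − 492)·4/31 ≈ 157.99.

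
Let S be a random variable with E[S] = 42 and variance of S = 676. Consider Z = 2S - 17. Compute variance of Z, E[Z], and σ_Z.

Z = 2S - 17 is linear with a = 2, b = -17.
variance of Z = a²·variance of S = 2²·676 = 2704 (the additive constant -17 does not affect variance).
E[Z] = a·E[S] + b = 2·42 + (-17) = 67.
σ_S = √676 = 26.
σ_Z = |a|·σ_S = |2|·26 = 52.

variance of Z = 2704, E[Z] = 67, σ_Z = 52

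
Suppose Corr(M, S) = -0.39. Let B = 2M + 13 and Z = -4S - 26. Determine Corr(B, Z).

Corr(B, Z) = 0.39

Linear rescalings preserve |correlation|; the slopes 2 and -4 have opposite signs, so the correlation flips sign: Corr(B, Z) = −Corr(M, S) = 0.39.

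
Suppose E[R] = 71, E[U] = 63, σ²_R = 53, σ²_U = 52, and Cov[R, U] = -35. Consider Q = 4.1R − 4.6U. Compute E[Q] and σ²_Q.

E[Q] = 1.3, σ²_Q = 3311.45

E[Q] = 4.1·E[R] + (-4.6)·E[U] = 4.1·71 + (-4.6)·63 = 1.3.
σ²_Q = a²·σ²_R + b²·σ²_U + 2ab·Cov[R, U] with a = 4.1, b = -4.6.
= 4.1²·53 + (-4.6)²·52 + 2·4.1·(-4.6)·(-35)
= 890.93 + 1100.32 + 1320.2 = 3311.45.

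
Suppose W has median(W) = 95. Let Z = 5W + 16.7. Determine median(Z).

A linear map preserves order up to sign, so median(Z) = a·median(W) + b = 5·95 + 16.7 = 491.7.

median(Z) = 491.7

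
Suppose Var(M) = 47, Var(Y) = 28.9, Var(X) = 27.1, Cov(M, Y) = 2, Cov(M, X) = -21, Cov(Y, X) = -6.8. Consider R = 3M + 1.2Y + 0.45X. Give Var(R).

Var(R) = a²·Var(M) + b²·Var(Y) + c²·Var(X) + 2ab·Cov(M, Y) + 2ac·Cov(M, X) + 2bc·Cov(Y, X), with a = 3, b = 1.2, c = 0.45.
= 423 + 41.616 + 5.48775 + 14.4 + (-56.7) + (-7.344)
= 420.45975.

Var(R) = 420.45975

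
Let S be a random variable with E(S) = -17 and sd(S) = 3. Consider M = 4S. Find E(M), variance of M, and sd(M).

M = 4S is linear with a = 4, b = 0.
E(M) = a·E(S) + b = 4·(-17) = -68.
variance of S = 3² = 9.
variance of M = a²·variance of S = 4²·9 = 144.
sd(M) = |a|·sd(S) = |4|·3 = 12.

E(M) = -68, variance of M = 144, sd(M) = 12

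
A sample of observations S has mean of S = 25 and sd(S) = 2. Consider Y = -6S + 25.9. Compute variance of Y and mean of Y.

variance of Y = 144, mean of Y = -124.1

Y = -6S + 25.9 is linear with a = -6, b = 25.9.
variance of S = 2² = 4.
variance of Y = a²·variance of S = (-6)²·4 = 144 (the additive constant 25.9 does not affect variance).
mean of Y = a·mean of S + b = (-6)·25 + 25.9 = -124.1.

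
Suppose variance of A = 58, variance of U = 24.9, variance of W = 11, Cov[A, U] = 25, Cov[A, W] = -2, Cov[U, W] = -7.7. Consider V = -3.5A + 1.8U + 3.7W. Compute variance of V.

variance of V = 576.002

variance of V = a²·variance of A + b²·variance of U + c²·variance of W + 2ab·Cov[A, U] + 2ac·Cov[A, W] + 2bc·Cov[U, W], with a = -3.5, b = 1.8, c = 3.7.
= 710.5 + 80.676 + 150.59 + (-315) + 51.8 + (-102.564)
= 576.002.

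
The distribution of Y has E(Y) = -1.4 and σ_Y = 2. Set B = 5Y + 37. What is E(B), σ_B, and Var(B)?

B = 5Y + 37 is linear with a = 5, b = 37.
E(B) = a·E(Y) + b = 5·(-1.4) + 37 = 30.
σ_B = |a|·σ_Y = |5|·2 = 10.
Var(Y) = 2² = 4.
Var(B) = a²·Var(Y) = 5²·4 = 100 (the additive constant 37 does not affect variance).

E(B) = 30, σ_B = 10, Var(B) = 100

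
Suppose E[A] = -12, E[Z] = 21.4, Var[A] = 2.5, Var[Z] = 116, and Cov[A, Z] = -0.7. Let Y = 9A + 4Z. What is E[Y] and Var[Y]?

E[Y] = -22.4, Var[Y] = 2008.1

E[Y] = 9·E[A] + 4·E[Z] = 9·(-12) + 4·21.4 = -22.4.
Var[Y] = a²·Var[A] + b²·Var[Z] + 2ab·Cov[A, Z] with a = 9, b = 4.
= 9²·2.5 + 4²·116 + 2·9·4·(-0.7)
= 202.5 + 1856 + (-50.4) = 2008.1.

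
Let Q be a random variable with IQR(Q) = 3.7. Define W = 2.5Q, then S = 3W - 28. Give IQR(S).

IQR(W) = |2.5|·3.7 = 9.25.
IQR(S) = |3|·9.25 = 27.75.

IQR(S) = 27.75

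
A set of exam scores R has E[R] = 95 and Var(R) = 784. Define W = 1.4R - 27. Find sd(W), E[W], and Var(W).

W = 1.4R - 27 is linear with a = 1.4, b = -27.
sd(R) = √784 = 28.
sd(W) = |a|·sd(R) = |1.4|·28 = 39.2.
E[W] = a·E[R] + b = 1.4·95 + (-27) = 106.
Var(W) = a²·Var(R) = 1.4²·784 = 1536.64 (the additive constant -27 does not affect variance).

sd(W) = 39.2, E[W] = 106, Var(W) = 1536.64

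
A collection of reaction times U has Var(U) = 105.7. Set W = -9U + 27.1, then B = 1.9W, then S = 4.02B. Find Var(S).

Var(S) = 499481.3930148

Var(W) = (-9)²·105.7 = 8561.7.
Var(B) = 1.9²·8561.7 = 30907.737.
Var(S) = 4.02²·30907.737 = 499481.3930148.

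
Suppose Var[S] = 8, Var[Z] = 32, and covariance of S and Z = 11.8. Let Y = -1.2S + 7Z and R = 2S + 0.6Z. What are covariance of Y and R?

By bilinearity, covariance of Y and R = ac·Var[S] + bd·Var[Z] + (ad+bc)·covariance of S and Z, with a=-1.2, b=7, c=2, d=0.6.
ac·Var[S] = (-1.2)·2·8 = -19.2
bd·Var[Z] = 7·0.6·32 = 134.4
(ad+bc)·covariance of S and Z = (13.28)·11.8 = 156.704
covariance of Y and R = -19.2 + 134.4 + 156.704 = 271.904.

covariance of Y and R = 271.904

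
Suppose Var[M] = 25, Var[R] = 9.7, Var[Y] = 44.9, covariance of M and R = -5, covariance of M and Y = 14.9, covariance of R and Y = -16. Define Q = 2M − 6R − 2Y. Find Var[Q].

Var[Q] = 245.6

Var[Q] = a²·Var[M] + b²·Var[R] + c²·Var[Y] + 2ab·covariance of M and R + 2ac·covariance of M and Y + 2bc·covariance of R and Y, with a = 2, b = -6, c = -2.
= 100 + 349.2 + 179.6 + 120 + (-119.2) + (-384)
= 245.6.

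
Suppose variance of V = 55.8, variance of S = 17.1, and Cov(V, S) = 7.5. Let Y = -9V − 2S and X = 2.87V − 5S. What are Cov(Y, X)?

Cov(Y, X) = -975.864

By bilinearity, Cov(Y, X) = ac·variance of V + bd·variance of S + (ad+bc)·Cov(V, S), with a=-9, b=-2, c=2.87, d=-5.
ac·variance of V = (-9)·2.87·55.8 = -1441.314
bd·variance of S = (-2)·(-5)·17.1 = 171
(ad+bc)·Cov(V, S) = (39.26)·7.5 = 294.45
Cov(Y, X) = -1441.314 + 171 + 294.45 = -975.864.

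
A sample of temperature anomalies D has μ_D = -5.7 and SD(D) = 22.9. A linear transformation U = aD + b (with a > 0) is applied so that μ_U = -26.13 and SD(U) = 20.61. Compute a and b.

a = 0.9, b = -21

SD(U) = a·SD(D) (a > 0), so a = 20.61/22.9 = 0.9.
μ_U = a·μ_D + b, so b = -26.13 − 0.9·(-5.7) = -21.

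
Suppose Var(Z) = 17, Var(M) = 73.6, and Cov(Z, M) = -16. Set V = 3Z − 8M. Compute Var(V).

Var(V) = 5631.4

Var(V) = a²·Var(Z) + b²·Var(M) + 2ab·Cov(Z, M) with a = 3, b = -8.
= 3²·17 + (-8)²·73.6 + 2·3·(-8)·(-16)
= 153 + 4710.4 + 768 = 5631.4.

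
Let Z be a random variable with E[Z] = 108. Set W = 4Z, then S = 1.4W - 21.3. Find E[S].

E[W] = 4·108 = 432.
E[S] = 1.4·432 + (-21.3) = 583.5.

E[S] = 583.5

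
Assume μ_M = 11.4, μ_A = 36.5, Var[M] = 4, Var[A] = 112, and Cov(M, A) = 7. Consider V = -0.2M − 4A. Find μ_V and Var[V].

μ_V = (-0.2)·μ_M + (-4)·μ_A = (-0.2)·11.4 + (-4)·36.5 = -148.28.
Var[V] = a²·Var[M] + b²·Var[A] + 2ab·Cov(M, A) with a = -0.2, b = -4.
= (-0.2)²·4 + (-4)²·112 + 2·(-0.2)·(-4)·7
= 0.16 + 1792 + 11.2 = 1803.36.

μ_V = -148.28, Var[V] = 1803.36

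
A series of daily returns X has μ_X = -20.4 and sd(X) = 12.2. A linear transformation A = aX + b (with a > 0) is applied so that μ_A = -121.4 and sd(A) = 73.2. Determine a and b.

a = 6, b = 1

sd(A) = a·sd(X) (a > 0), so a = 73.2/12.2 = 6.
μ_A = a·μ_X + b, so b = -121.4 − 6·(-20.4) = 1.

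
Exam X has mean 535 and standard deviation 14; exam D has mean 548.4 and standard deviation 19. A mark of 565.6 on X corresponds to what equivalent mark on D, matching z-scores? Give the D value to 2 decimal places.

z = (565.6 − 535)/14 ≈ 2.1857.
D = 548.4 + z·19 = 548.4 + (565.6 − 535)·19/14 ≈ 589.93.

D = 589.93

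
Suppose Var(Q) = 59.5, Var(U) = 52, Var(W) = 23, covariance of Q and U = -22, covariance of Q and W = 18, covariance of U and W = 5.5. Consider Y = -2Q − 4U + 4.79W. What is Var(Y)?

Var(Y) = 690.0743

Var(Y) = a²·Var(Q) + b²·Var(U) + c²·Var(W) + 2ab·covariance of Q and U + 2ac·covariance of Q and W + 2bc·covariance of U and W, with a = -2, b = -4, c = 4.79.
= 238 + 832 + 527.7143 + (-352) + (-344.88) + (-210.76)
= 690.0743.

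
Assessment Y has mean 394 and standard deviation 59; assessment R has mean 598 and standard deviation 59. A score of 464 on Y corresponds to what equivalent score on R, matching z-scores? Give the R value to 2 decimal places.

R = 668.00

z = (464 − 394)/59 ≈ 1.1864.
R = 598 + z·59 = 598 + (464 − 394)·59/59 = 668.00.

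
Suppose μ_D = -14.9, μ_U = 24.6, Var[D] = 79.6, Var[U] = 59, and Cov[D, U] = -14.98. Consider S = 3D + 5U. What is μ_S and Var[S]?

μ_S = 3·μ_D + 5·μ_U = 3·(-14.9) + 5·24.6 = 78.3.
Var[S] = a²·Var[D] + b²·Var[U] + 2ab·Cov[D, U] with a = 3, b = 5.
= 3²·79.6 + 5²·59 + 2·3·5·(-14.98)
= 716.4 + 1475 + (-449.4) = 1742.

μ_S = 78.3, Var[S] = 1742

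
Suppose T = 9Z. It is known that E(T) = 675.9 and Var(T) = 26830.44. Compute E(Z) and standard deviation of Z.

From T = 9Z: E(T) = a·E(Z) + b, so E(Z) = (E(T) − b)/a = (675.9 − 0)/9 = 75.1.
standard deviation of T = √26830.44 = 163.8.
standard deviation of T = |a|·standard deviation of Z, so standard deviation of Z = 163.8/|9| = 18.2.

E(Z) = 75.1, standard deviation of Z = 18.2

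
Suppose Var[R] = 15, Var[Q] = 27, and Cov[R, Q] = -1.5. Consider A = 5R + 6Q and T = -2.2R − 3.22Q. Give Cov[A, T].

Cov[A, T] = -642.69

By bilinearity, Cov[A, T] = ac·Var[R] + bd·Var[Q] + (ad+bc)·Cov[R, Q], with a=5, b=6, c=-2.2, d=-3.22.
ac·Var[R] = 5·(-2.2)·15 = -165
bd·Var[Q] = 6·(-3.22)·27 = -521.64
(ad+bc)·Cov[R, Q] = (-29.3)·(-1.5) = 43.95
Cov[A, T] = -165 + (-521.64) + 43.95 = -642.69.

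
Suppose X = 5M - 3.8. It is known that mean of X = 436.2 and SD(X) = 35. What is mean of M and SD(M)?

mean of M = 88, SD(M) = 7

From X = 5M - 3.8: mean of X = a·mean of M + b, so mean of M = (mean of X − b)/a = (436.2 − (-3.8))/5 = 88.
SD(X) = |a|·SD(M), so SD(M) = 35/|5| = 7.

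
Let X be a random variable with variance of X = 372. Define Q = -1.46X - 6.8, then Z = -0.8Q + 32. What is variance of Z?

variance of Q = (-1.46)²·372 = 792.9552.
variance of Z = (-0.8)²·792.9552 = 507.491328.

variance of Z = 507.491328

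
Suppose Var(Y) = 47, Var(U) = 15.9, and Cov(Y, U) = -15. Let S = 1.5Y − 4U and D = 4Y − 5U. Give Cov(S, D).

Cov(S, D) = 952.5

By bilinearity, Cov(S, D) = ac·Var(Y) + bd·Var(U) + (ad+bc)·Cov(Y, U), with a=1.5, b=-4, c=4, d=-5.
ac·Var(Y) = 1.5·4·47 = 282
bd·Var(U) = (-4)·(-5)·15.9 = 318
(ad+bc)·Cov(Y, U) = (-23.5)·(-15) = 352.5
Cov(S, D) = 282 + 318 + 352.5 = 952.5.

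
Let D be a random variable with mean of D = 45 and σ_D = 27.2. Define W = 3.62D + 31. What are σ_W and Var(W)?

σ_W = 98.464, Var(W) = 9695.159296

W = 3.62D + 31 is linear with a = 3.62, b = 31.
σ_W = |a|·σ_D = |3.62|·27.2 = 98.464.
Var(D) = 27.2² = 739.84.
Var(W) = a²·Var(D) = 3.62²·739.84 = 9695.159296 (the additive constant 31 does not affect variance).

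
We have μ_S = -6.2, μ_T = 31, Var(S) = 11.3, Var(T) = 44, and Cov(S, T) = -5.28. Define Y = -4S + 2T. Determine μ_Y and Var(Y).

μ_Y = 86.8, Var(Y) = 441.28

μ_Y = (-4)·μ_S + 2·μ_T = (-4)·(-6.2) + 2·31 = 86.8.
Var(Y) = a²·Var(S) + b²·Var(T) + 2ab·Cov(S, T) with a = -4, b = 2.
= (-4)²·11.3 + 2²·44 + 2·(-4)·2·(-5.28)
= 180.8 + 176 + 84.48 = 441.28.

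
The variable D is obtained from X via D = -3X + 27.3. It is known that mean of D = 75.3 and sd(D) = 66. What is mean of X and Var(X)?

From D = -3X + 27.3: mean of D = a·mean of X + b, so mean of X = (mean of D − b)/a = (75.3 − 27.3)/(-3) = -16.
Var(D) = 66² = 4356.
Var(D) = a²·Var(X), so Var(X) = 4356/(-3)² = 484.

mean of X = -16, Var(X) = 484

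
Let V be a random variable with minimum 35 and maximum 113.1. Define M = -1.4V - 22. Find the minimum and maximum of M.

min(M) = -180.34, max(M) = -71

a = -1.4 < 0, so order reverses: min(M) = a·max(V)+b = (-1.4)·113.1 + (-22) = -180.34; max(M) = a·min(V)+b = (-1.4)·35 + (-22) = -71.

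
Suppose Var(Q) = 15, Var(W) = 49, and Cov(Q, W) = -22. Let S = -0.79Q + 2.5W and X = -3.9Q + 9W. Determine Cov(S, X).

By bilinearity, Cov(S, X) = ac·Var(Q) + bd·Var(W) + (ad+bc)·Cov(Q, W), with a=-0.79, b=2.5, c=-3.9, d=9.
ac·Var(Q) = (-0.79)·(-3.9)·15 = 46.215
bd·Var(W) = 2.5·9·49 = 1102.5
(ad+bc)·Cov(Q, W) = (-16.86)·(-22) = 370.92
Cov(S, X) = 46.215 + 1102.5 + 370.92 = 1519.635.

Cov(S, X) = 1519.635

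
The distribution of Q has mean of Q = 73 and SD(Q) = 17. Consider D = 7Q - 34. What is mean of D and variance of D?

mean of D = 477, variance of D = 14161

D = 7Q - 34 is linear with a = 7, b = -34.
mean of D = a·mean of Q + b = 7·73 + (-34) = 477.
variance of Q = 17² = 289.
variance of D = a²·variance of Q = 7²·289 = 14161 (the additive constant -34 does not affect variance).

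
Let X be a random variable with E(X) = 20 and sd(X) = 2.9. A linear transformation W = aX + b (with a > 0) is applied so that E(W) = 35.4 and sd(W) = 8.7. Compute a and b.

a = 3, b = -24.6

sd(W) = a·sd(X) (a > 0), so a = 8.7/2.9 = 3.
E(W) = a·E(X) + b, so b = 35.4 − 3·20 = -24.6.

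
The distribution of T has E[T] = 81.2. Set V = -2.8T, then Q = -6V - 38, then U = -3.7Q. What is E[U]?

E[U] = -4906.792

E[V] = (-2.8)·81.2 = -227.36.
E[Q] = (-6)·(-227.36) + (-38) = 1326.16.
E[U] = (-3.7)·1326.16 = -4906.792.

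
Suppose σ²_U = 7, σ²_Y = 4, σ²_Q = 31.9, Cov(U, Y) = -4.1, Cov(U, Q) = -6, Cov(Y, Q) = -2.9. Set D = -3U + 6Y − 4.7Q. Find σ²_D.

σ²_D = 1053.631

σ²_D = a²·σ²_U + b²·σ²_Y + c²·σ²_Q + 2ab·Cov(U, Y) + 2ac·Cov(U, Q) + 2bc·Cov(Y, Q), with a = -3, b = 6, c = -4.7.
= 63 + 144 + 704.671 + 147.6 + (-169.2) + 163.56
= 1053.631.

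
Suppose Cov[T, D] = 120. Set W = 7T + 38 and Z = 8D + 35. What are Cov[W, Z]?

Cov[W, Z] = 6720

Cov[W, Z] = a·c·Cov[T, D] = 7·8·120 = 6720. Additive constants drop out.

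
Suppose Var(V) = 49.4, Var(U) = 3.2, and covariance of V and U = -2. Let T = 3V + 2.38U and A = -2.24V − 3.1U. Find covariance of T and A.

covariance of T and A = -326.3152

By bilinearity, covariance of T and A = ac·Var(V) + bd·Var(U) + (ad+bc)·covariance of V and U, with a=3, b=2.38, c=-2.24, d=-3.1.
ac·Var(V) = 3·(-2.24)·49.4 = -331.968
bd·Var(U) = 2.38·(-3.1)·3.2 = -23.6096
(ad+bc)·covariance of V and U = (-14.6312)·(-2) = 29.2624
covariance of T and A = -331.968 + (-23.6096) + 29.2624 = -326.3152.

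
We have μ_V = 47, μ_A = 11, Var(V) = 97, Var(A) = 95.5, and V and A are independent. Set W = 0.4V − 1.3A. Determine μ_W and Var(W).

μ_W = 4.5, Var(W) = 176.915

μ_W = 0.4·μ_V + (-1.3)·μ_A = 0.4·47 + (-1.3)·11 = 4.5.
Var(W) = a²·Var(V) + b²·Var(A) + 2ab·covariance of V and A with a = 0.4, b = -1.3.
Independence gives covariance of V and A = 0.
= 0.4²·97 + (-1.3)²·95.5 + 2·0.4·(-1.3)·0
= 15.52 + 161.395 + 0 = 176.915.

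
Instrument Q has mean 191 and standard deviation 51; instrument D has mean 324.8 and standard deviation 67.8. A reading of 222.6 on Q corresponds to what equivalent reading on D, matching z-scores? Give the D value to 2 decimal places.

z = (222.6 − 191)/51 ≈ 0.6196.
D = 324.8 + z·67.8 = 324.8 + (222.6 − 191)·67.8/51 ≈ 366.81.

D = 366.81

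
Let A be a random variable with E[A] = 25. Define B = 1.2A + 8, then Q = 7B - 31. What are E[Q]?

E[Q] = 235

E[B] = 1.2·25 + 8 = 38.
E[Q] = 7·38 + (-31) = 235.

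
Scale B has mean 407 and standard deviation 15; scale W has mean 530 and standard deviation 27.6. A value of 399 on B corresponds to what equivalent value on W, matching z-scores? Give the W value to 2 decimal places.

W = 515.28

z = (399 − 407)/15 ≈ -0.5333.
W = 530 + z·27.6 = 530 + (399 − 407)·27.6/15 = 515.28.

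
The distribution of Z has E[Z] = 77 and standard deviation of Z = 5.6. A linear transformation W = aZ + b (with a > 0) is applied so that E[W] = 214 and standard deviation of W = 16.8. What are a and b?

standard deviation of W = a·standard deviation of Z (a > 0), so a = 16.8/5.6 = 3.
E[W] = a·E[Z] + b, so b = 214 − 3·77 = -17.

a = 3, b = -17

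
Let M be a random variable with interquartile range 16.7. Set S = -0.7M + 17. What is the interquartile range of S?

IQR(S) = 11.69

Under S = aM + b, IQR(S) = |a|·IQR(M) = |-0.7|·16.7 = 11.69 (shifts cancel; spread scales by |a|).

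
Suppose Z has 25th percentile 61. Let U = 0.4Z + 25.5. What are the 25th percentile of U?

25th percentile of U = 49.9

Since a = 0.4 > 0 the transformation is increasing, so the 25th percentile of U = a·(P_{25} of Z) + b = 0.4·61 + 25.5 = 49.9.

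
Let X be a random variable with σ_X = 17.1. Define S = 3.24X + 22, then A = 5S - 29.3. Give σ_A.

σ_A = 277.02

σ_S = |3.24|·17.1 = 55.404.
σ_A = |5|·55.404 = 277.02.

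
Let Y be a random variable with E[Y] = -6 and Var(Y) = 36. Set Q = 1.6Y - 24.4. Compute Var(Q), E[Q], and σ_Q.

Var(Q) = 92.16, E[Q] = -34, σ_Q = 9.6

Q = 1.6Y - 24.4 is linear with a = 1.6, b = -24.4.
Var(Q) = a²·Var(Y) = 1.6²·36 = 92.16 (the additive constant -24.4 does not affect variance).
E[Q] = a·E[Y] + b = 1.6·(-6) + (-24.4) = -34.
σ_Y = √36 = 6.
σ_Q = |a|·σ_Y = |1.6|·6 = 9.6.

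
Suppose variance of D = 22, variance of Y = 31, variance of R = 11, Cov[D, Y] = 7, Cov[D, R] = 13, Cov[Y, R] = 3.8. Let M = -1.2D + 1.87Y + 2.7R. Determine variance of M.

variance of M = a²·variance of D + b²·variance of Y + c²·variance of R + 2ab·Cov[D, Y] + 2ac·Cov[D, R] + 2bc·Cov[Y, R], with a = -1.2, b = 1.87, c = 2.7.
= 31.68 + 108.4039 + 80.19 + (-31.416) + (-84.24) + 38.3724
= 142.9903.

variance of M = 142.9903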